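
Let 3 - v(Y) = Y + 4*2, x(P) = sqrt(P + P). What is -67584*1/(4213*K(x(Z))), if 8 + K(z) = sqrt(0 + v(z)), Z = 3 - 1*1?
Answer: 49152/27193 + 6144*I*sqrt(7)/27193 ≈ 1.8075 + 0.59778*I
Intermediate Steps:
Z = 2 (Z = 3 - 1 = 2)
x(P) = sqrt(2)*sqrt(P) (x(P) = sqrt(2*P) = sqrt(2)*sqrt(P))
v(Y) = -5 - Y (v(Y) = 3 - (Y + 4*2) = 3 - (Y + 8) = 3 - (8 + Y) = 3 + (-8 - Y) = -5 - Y)
K(z) = -8 + sqrt(-5 - z) (K(z) = -8 + sqrt(0 + (-5 - z)) = -8 + sqrt(-5 - z))
-67584*1/(4213*K(x(Z))) = -67584*1/(4213*(-8 + sqrt(-5 - sqrt(2)*sqrt(2)))) = -67584*1/(4213*(-8 + sqrt(-5 - 1*2))) = -67584*1/(4213*(-8 + sqrt(-5 - 2))) = -67584*1/(4213*(-8 + sqrt(-7))) = -67584*1/(4213*(-8 + I*sqrt(7))) = -67584/(-33704 + 4213*I*sqrt(7))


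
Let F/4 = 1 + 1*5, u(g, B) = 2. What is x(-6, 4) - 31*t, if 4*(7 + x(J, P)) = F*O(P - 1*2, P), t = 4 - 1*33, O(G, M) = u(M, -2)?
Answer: 904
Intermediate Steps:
O(G, M) = 2
F = 24 (F = 4*(1 + 1*5) = 4*(1 + 5) = 4*6 = 24)
t = -29 (t = 4 - 33 = -29)
x(J, P) = 5 (x(J, P) = -7 + (24*2)/4 = -7 + (¼)*48 = -7 + 12 = 5)
x(-6, 4) - 31*t = 5 - 31*(-29) = 5 + 899 = 904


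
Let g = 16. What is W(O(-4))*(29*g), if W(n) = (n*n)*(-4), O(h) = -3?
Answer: -16704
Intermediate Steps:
W(n) = -4*n² (W(n) = n²*(-4) = -4*n²)
W(O(-4))*(29*g) = (-4*(-3)²)*(29*16) = -4*9*464 = -36*464 = -16704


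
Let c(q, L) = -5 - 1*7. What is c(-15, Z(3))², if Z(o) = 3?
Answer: 144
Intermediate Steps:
c(q, L) = -12 (c(q, L) = -5 - 7 = -12)
c(-15, Z(3))² = (-12)² = 144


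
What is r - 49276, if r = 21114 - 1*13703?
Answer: -41865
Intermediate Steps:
r = 7411 (r = 21114 - 13703 = 7411)
r - 49276 = 7411 - 49276 = -41865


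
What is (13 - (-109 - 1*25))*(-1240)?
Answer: -182280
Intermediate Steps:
(13 - (-109 - 1*25))*(-1240) = (13 - (-109 - 25))*(-1240) = (13 - 1*(-134))*(-1240) = (13 + 134)*(-1240) = 147*(-1240) = -182280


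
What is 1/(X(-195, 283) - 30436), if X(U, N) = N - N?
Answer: -1/30436 ≈ -3.2856e-5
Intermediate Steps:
X(U, N) = 0
1/(X(-195, 283) - 30436) = 1/(0 - 30436) = 1/(-30436) = -1/30436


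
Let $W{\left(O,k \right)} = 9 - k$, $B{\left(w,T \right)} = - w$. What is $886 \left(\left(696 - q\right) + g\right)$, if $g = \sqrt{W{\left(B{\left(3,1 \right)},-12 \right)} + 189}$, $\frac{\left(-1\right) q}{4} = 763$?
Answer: $3320728 + 886 \sqrt{210} \approx 3.3336 \cdot 10^{6}$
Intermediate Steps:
$q = -3052$ ($q = \left(-4\right) 763 = -3052$)
$g = \sqrt{210}$ ($g = \sqrt{\left(9 - -12\right) + 189} = \sqrt{\left(9 + 12\right) + 189} = \sqrt{21 + 189} = \sqrt{210} \approx 14.491$)
$886 \left(\left(696 - q\right) + g\right) = 886 \left(\left(696 - -3052\right) + \sqrt{210}\right) = 886 \left(\left(696 + 3052\right) + \sqrt{210}\right) = 886 \left(3748 + \sqrt{210}\right) = 3320728 + 886 \sqrt{210}$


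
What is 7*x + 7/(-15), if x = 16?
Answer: 1673/15 ≈ 111.53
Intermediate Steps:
7*x + 7/(-15) = 7*16 + 7/(-15) = 112 + 7*(-1/15) = 112 - 7/15 = 1673/15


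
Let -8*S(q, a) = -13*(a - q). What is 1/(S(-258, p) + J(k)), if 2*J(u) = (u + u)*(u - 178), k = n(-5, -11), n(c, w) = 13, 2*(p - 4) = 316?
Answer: -2/2925 ≈ -0.00068376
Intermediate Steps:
p = 162 (p = 4 + (1/2)*316 = 4 + 158 = 162)
k = 13
J(u) = u*(-178 + u) (J(u) = ((u + u)*(u - 178))/2 = ((2*u)*(-178 + u))/2 = (2*u*(-178 + u))/2 = u*(-178 + u))
S(q, a) = -13*q/8 + 13*a/8 (S(q, a) = -(-13)*(a - q)/8 = -(-13*a + 13*q)/8 = -13*q/8 + 13*a/8)
1/(S(-258, p) + J(k)) = 1/((-13/8*(-258) + (13/8)*162) + 13*(-178 + 13)) = 1/((1677/4 + 1053/4) + 13*(-165)) = 1/(1365/2 - 2145) = 1/(-2925/2) = -2/2925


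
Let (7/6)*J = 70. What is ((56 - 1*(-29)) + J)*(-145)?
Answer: -21025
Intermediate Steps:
J = 60 (J = (6/7)*70 = 60)
((56 - 1*(-29)) + J)*(-145) = ((56 - 1*(-29)) + 60)*(-145) = ((56 + 29) + 60)*(-145) = (85 + 60)*(-145) = 145*(-145) = -21025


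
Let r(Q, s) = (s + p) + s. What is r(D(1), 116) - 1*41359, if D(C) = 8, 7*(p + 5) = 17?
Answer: -287907/7 ≈ -41130.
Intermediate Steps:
p = -18/7 (p = -5 + (⅐)*17 = -5 + 17/7 = -18/7 ≈ -2.5714)
r(Q, s) = -18/7 + 2*s (r(Q, s) = (s - 18/7) + s = (-18/7 + s) + s = -18/7 + 2*s)
r(D(1), 116) - 1*41359 = (-18/7 + 2*116) - 1*41359 = (-18/7 + 232) - 41359 = 1606/7 - 41359 = -287907/7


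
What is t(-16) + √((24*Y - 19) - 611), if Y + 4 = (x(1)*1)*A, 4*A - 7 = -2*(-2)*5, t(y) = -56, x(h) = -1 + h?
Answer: -56 + 11*I*√6 ≈ -56.0 + 26.944*I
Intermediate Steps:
A = 27/4 (A = 7/4 + (-2*(-2)*5)/4 = 7/4 + (4*5)/4 = 7/4 + (¼)*20 = 7/4 + 5 = 27/4 ≈ 6.7500)
Y = -4 (Y = -4 + ((-1 + 1)*1)*(27/4) = -4 + (0*1)*(27/4) = -4 + 0*(27/4) = -4 + 0 = -4)
t(-16) + √((24*Y - 19) - 611) = -56 + √((24*(-4) - 19) - 611) = -56 + √((-96 - 19) - 611) = -56 + √(-115 - 611) = -56 + √(-726) = -56 + 11*I*√6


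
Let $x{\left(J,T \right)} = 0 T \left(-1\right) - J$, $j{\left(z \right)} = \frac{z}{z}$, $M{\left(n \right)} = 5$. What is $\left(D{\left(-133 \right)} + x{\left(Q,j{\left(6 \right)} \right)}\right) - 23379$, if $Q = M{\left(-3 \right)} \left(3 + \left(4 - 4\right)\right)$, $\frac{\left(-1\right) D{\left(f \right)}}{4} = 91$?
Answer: $-23758$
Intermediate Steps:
$D{\left(f \right)} = -364$ ($D{\left(f \right)} = \left(-4\right) 91 = -364$)
$j{\left(z \right)} = 1$
$Q = 15$ ($Q = 5 \left(3 + \left(4 - 4\right)\right) = 5 \left(3 + 0\right) = 5 \cdot 3 = 15$)
$x{\left(J,T \right)} = - J$ ($x{\left(J,T \right)} = 0 \left(-1\right) - J = 0 - J = - J$)
$\left(D{\left(-133 \right)} + x{\left(Q,j{\left(6 \right)} \right)}\right) - 23379 = \left(-364 - 15\right) - 23379 = -379 - 23379 = -23758$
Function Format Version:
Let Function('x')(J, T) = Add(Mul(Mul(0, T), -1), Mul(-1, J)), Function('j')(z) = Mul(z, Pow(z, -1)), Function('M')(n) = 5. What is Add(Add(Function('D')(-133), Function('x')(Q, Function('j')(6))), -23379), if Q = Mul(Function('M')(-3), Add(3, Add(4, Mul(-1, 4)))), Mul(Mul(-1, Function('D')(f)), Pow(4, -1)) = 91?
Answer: -23758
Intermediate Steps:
Function('D')(f) = -364 (Function('D')(f) = Mul(-4, 91) = -364)
Function('j')(z) = 1
Q = 15 (Q = Mul(5, Add(3, Add(4, Mul(-1, 4)))) = Mul(5, Add(3, Add(4, -4))) = Mul(5, Add(3, 0)) = Mul(5, 3) = 15)
Function('x')(J, T) = Mul(-1, J) (Function('x')(J, T) = Add(Mul(0, -1), Mul(-1, J)) = Add(0, Mul(-1, J)) = Mul(-1, J))
Add(Add(Function('D')(-133), Function('x')(Q, Function('j')(6))), -23379) = Add(Add(-364, Mul(-1, 15)), -23379) = Add(Add(-364, -15), -23379) = Add(-379, -23379) = -23758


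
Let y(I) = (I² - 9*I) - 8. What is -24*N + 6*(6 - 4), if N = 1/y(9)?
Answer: 15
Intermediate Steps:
y(I) = -8 + I² - 9*I
N = -⅛ (N = 1/(-8 + 9² - 9*9) = 1/(-8 + 81 - 81) = 1/(-8) = -⅛ ≈ -0.12500)
-24*N + 6*(6 - 4) = -24*(-⅛) + 6*(6 - 4) = 3 + 6*2 = 3 + 12 = 15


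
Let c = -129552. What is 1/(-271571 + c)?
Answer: -1/401123 ≈ -2.4930e-6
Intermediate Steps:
1/(-271571 + c) = 1/(-271571 - 129552) = 1/(-401123) = -1/401123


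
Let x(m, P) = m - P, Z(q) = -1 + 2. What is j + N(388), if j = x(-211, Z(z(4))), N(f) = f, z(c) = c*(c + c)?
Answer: 176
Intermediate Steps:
z(c) = 2*c² (z(c) = c*(2*c) = 2*c²)
Z(q) = 1
j = -212 (j = -211 - 1*1 = -211 - 1 = -212)
j + N(388) = -212 + 388 = 176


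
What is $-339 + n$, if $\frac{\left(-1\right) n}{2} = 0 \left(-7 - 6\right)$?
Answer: $-339$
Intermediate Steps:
$n = 0$ ($n = - 2 \cdot 0 \left(-7 - 6\right) = - 2 \cdot 0 \left(-13\right) = \left(-2\right) 0 = 0$)
$-339 + n = -339 + 0 = -339$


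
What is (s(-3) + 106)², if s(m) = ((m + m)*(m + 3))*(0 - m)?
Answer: 11236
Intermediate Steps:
s(m) = -2*m²*(3 + m) (s(m) = ((2*m)*(3 + m))*(-m) = (2*m*(3 + m))*(-m) = -2*m²*(3 + m))
(s(-3) + 106)² = (2*(-3)²*(-3 - 1*(-3)) + 106)² = (2*9*(-3 + 3) + 106)² = (2*9*0 + 106)² = (0 + 106)² = 106² = 11236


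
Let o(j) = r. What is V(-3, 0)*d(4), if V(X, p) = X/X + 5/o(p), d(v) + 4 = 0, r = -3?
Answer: 8/3 ≈ 2.6667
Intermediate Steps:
o(j) = -3
d(v) = -4 (d(v) = -4 + 0 = -4)
V(X, p) = -⅔ (V(X, p) = X/X + 5/(-3) = 1 + 5*(-⅓) = 1 - 5/3 = -⅔)
V(-3, 0)*d(4) = -⅔*(-4) = 8/3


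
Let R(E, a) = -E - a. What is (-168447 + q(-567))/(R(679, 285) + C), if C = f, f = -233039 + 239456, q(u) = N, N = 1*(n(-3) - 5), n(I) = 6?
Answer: -168446/5453 ≈ -30.891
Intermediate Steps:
N = 1 (N = 1*(6 - 5) = 1*1 = 1)
q(u) = 1
f = 6417
C = 6417
(-168447 + q(-567))/(R(679, 285) + C) = (-168447 + 1)/((-1*679 - 1*285) + 6417) = -168446/((-679 - 285) + 6417) = -168446/(-964 + 6417) = -168446/5453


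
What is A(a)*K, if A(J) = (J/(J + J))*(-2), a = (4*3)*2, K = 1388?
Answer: -1388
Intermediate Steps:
a = 24 (a = 12*2 = 24)
A(J) = -1 (A(J) = (J/((2*J)))*(-2) = (J*(1/(2*J)))*(-2) = (½)*(-2) = -1)
A(a)*K = -1*1388 = -1388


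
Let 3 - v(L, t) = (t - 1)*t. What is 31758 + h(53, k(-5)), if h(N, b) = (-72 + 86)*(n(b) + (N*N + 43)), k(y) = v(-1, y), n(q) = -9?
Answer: 71560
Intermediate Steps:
v(L, t) = 3 - t*(-1 + t) (v(L, t) = 3 - (t - 1)*t = 3 - (-1 + t)*t = 3 - t*(-1 + t))
k(y) = 3 + y - y²
h(N, b) = 476 + 14*N² (h(N, b) = (-72 + 86)*(-9 + (N*N + 43)) = 14*(-9 + (N² + 43)) = 14*(-9 + (43 + N²)) = 14*(34 + N²) = 476 + 14*N²)
31758 + h(53, k(-5)) = 31758 + (476 + 14*53²) = 31758 + (476 + 14*2809) = 31758 + (476 + 39326) = 31758 + 39802 = 71560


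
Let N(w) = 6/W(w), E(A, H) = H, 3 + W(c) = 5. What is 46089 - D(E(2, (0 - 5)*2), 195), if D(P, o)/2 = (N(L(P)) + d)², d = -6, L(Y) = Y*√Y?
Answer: 46071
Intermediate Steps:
L(Y) = Y^(3/2)
W(c) = 2 (W(c) = -3 + 5 = 2)
N(w) = 3 (N(w) = 6/2 = 6*(½) = 3)
D(P, o) = 18 (D(P, o) = 2*(3 - 6)² = 2*(-3)² = 2*9 = 18)
46089 - D(E(2, (0 - 5)*2), 195) = 46089 - 1*18 = 46089 - 18 = 46071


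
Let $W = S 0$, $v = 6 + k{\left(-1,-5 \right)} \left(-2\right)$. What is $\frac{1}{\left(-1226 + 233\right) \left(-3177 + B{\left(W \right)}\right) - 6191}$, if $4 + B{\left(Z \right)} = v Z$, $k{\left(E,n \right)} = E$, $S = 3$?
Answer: $\frac{1}{3152542} \approx 3.172 \cdot 10^{-7}$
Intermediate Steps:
$v = 8$ ($v = 6 - -2 = 6 + 2 = 8$)
$W = 0$ ($W = 3 \cdot 0 = 0$)
$B{\left(Z \right)} = -4 + 8 Z$
$\frac{1}{\left(-1226 + 233\right) \left(-3177 + B{\left(W \right)}\right) - 6191} = \frac{1}{\left(-1226 + 233\right) \left(-3177 + \left(-4 + 8 \cdot 0\right)\right) - 6191} = \frac{1}{- 993 \left(-3177 + \left(-4 + 0\right)\right) - 6191} = \frac{1}{- 993 \left(-3177 - 4\right) - 6191} = \frac{1}{\left(-993\right) \left(-3181\right) - 6191} = \frac{1}{3158733 - 6191} = \frac{1}{3152542}$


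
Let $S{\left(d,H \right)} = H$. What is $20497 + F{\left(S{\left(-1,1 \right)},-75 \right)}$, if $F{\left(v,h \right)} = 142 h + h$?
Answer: $9772$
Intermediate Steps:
$F{\left(v,h \right)} = 143 h$
$20497 + F{\left(S{\left(-1,1 \right)},-75 \right)} = 20497 + 143 \left(-75\right) = 20497 - 10725 = 9772$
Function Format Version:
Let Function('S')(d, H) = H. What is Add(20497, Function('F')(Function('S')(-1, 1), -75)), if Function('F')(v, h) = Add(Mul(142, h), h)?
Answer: 9772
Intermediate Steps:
Function('F')(v, h) = Mul(143, h)
Add(20497, Function('F')(Function('S')(-1, 1), -75)) = Add(20497, Mul(143, -75)) = Add(20497, -10725) = 9772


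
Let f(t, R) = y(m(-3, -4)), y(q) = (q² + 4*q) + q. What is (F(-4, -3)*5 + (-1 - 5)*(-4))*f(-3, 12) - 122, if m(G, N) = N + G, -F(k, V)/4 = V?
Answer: 1054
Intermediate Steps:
F(k, V) = -4*V
m(G, N) = G + N
y(q) = q² + 5*q
f(t, R) = 14 (f(t, R) = (-3 - 4)*(5 + (-3 - 4)) = -7*(5 - 7) = -7*(-2) = 14)
(F(-4, -3)*5 + (-1 - 5)*(-4))*f(-3, 12) - 122 = (-4*(-3)*5 + (-1 - 5)*(-4))*14 - 122 = (12*5 - 6*(-4))*14 - 122 = (60 + 24)*14 - 122 = 84*14 - 122 = 1176 - 122 = 1054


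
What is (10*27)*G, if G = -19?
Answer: -5130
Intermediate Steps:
(10*27)*G = (10*27)*(-19) = 270*(-19) = -5130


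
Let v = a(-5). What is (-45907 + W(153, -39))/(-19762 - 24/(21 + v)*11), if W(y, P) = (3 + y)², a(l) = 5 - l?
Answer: 668701/612886 ≈ 1.0911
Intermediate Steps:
v = 10 (v = 5 - 1*(-5) = 5 + 5 = 10)
(-45907 + W(153, -39))/(-19762 - 24/(21 + v)*11) = (-45907 + (3 + 153)²)/(-19762 - 24/(21 + 10)*11) = (-45907 + 156²)/(-19762 - 24/31*11) = (-45907 + 24336)/(-19762 - 24*1/31*11) = -21571/(-19762 - 24/31*11) = -21571/(-19762 - 264/31) = -21571/(-612886/31) = -21571*(-31/612886) = 668701/612886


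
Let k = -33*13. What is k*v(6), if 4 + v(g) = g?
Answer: -858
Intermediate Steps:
v(g) = -4 + g
k = -429
k*v(6) = -429*(-4 + 6) = -429*2 = -858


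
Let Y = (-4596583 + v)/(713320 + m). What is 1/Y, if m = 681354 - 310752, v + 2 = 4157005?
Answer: -541961/219790 ≈ -2.4658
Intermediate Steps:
v = 4157003 (v = -2 + 4157005 = 4157003)
m = 370602
Y = -219790/541961 (Y = (-4596583 + 4157003)/(713320 + 370602) = -439580/1083922 = -439580*1/1083922 = -219790/541961 ≈ -0.40555)
1/Y = 1/(-219790/541961) = -541961/219790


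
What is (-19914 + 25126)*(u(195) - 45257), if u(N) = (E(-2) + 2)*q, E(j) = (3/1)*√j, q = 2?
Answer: -235858636 + 31272*I*√2 ≈ -2.3586e+8 + 44225.0*I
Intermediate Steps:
E(j) = 3*√j (E(j) = (3*1)*√j = 3*√j)
u(N) = 4 + 6*I*√2 (u(N) = (3*√(-2) + 2)*2 = (3*(I*√2) + 2)*2 = (3*I*√2 + 2)*2 = (2 + 3*I*√2)*2 = 4 + 6*I*√2)
(-19914 + 25126)*(u(195) - 45257) = (-19914 + 25126)*((4 + 6*I*√2) - 45257) = 5212*(-45253 + 6*I*√2) = -235858636 + 31272*I*√2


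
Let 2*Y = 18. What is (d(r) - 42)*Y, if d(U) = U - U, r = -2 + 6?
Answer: -378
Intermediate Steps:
Y = 9 (Y = (1/2)*18 = 9)
r = 4
d(U) = 0
(d(r) - 42)*Y = (0 - 42)*9 = -42*9 = -378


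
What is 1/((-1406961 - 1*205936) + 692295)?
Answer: -1/920602 ≈ -1.0862e-6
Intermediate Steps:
1/((-1406961 - 1*205936) + 692295) = 1/((-1406961 - 205936) + 692295) = 1/(-1612897 + 692295) = 1/(-920602) = -1/920602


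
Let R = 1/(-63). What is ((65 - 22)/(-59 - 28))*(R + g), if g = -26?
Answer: 70477/5481 ≈ 12.858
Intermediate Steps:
R = -1/63 ≈ -0.015873
((65 - 22)/(-59 - 28))*(R + g) = ((65 - 22)/(-59 - 28))*(-1/63 - 26) = (43/(-87))*(-1639/63) = (43*(-1/87))*(-1639/63) = -43/87*(-1639/63) = 70477/5481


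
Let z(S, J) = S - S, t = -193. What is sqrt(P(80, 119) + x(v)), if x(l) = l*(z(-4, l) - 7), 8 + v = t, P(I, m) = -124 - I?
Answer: sqrt(1203) ≈ 34.684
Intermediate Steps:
v = -201 (v = -8 - 193 = -201)
z(S, J) = 0
x(l) = -7*l (x(l) = l*(0 - 7) = l*(-7) = -7*l)
sqrt(P(80, 119) + x(v)) = sqrt((-124 - 1*80) - 7*(-201)) = sqrt((-124 - 80) + 1407) = sqrt(-204 + 1407) = sqrt(1203)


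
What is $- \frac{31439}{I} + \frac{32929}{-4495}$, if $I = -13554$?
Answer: $- \frac{305001361}{60925230} \approx -5.0062$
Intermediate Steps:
$- \frac{31439}{I} + \frac{32929}{-4495} = - \frac{31439}{-13554} + \frac{32929}{-4495} = \left(-31439\right) \left(- \frac{1}{13554}\right) + 32929 \left(- \frac{1}{4495}\right) = \frac{31439}{13554} - \frac{32929}{4495} = - \frac{305001361}{60925230}$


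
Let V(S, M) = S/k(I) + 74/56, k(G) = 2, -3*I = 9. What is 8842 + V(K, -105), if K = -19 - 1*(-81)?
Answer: 248481/28 ≈ 8874.3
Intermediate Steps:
I = -3 (I = -⅓*9 = -3)
K = 62 (K = -19 + 81 = 62)
V(S, M) = 37/28 + S/2 (V(S, M) = S/2 + 74/56 = S*(½) + 74*(1/56) = S/2 + 37/28 = 37/28 + S/2)
8842 + V(K, -105) = 8842 + (37/28 + (½)*62) = 8842 + (37/28 + 31) = 8842 + 905/28 = 248481/28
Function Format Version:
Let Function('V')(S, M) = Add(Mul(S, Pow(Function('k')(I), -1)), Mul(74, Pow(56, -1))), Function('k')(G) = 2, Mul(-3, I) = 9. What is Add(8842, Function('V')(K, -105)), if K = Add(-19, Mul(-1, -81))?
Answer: Rational(248481, 28) ≈ 8874.3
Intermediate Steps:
I = -3 (I = Mul(Rational(-1, 3), 9) = -3)
K = 62 (K = Add(-19, 81) = 62)
Function('V')(S, M) = Add(Rational(37, 28), Mul(Rational(1, 2), S)) (Function('V')(S, M) = Add(Mul(S, Pow(2, -1)), Mul(74, Pow(56, -1))) = Add(Mul(S, Rational(1, 2)), Mul(74, Rational(1, 56))) = Add(Mul(Rational(1, 2), S), Rational(37, 28)) = Add(Rational(37, 28), Mul(Rational(1, 2), S)))
Add(8842, Function('V')(K, -105)) = Add(8842, Add(Rational(37, 28), Mul(Rational(1, 2), 62))) = Add(8842, Add(Rational(37, 28), 31)) = Add(8842, Rational(905, 28)) = Rational(248481, 28)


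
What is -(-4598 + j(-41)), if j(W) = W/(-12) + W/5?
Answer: 276167/60 ≈ 4602.8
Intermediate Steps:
j(W) = 7*W/60 (j(W) = W*(-1/12) + W*(⅕) = -W/12 + W/5 = 7*W/60)
-(-4598 + j(-41)) = -(-4598 + (7/60)*(-41)) = -(-4598 - 287/60) = -1*(-276167/60) = 276167/60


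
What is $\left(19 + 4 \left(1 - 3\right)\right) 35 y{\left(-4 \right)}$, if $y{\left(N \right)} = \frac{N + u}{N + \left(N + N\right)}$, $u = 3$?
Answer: $\frac{385}{12} \approx 32.083$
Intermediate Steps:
$y{\left(N \right)} = \frac{3 + N}{3 N}$ ($y{\left(N \right)} = \frac{N + 3}{N + \left(N + N\right)} = \frac{3 + N}{N + 2 N} = \frac{3 + N}{3 N}$)
$\left(19 + 4 \left(1 - 3\right)\right) 35 y{\left(-4 \right)} = \left(19 + 4 \left(1 - 3\right)\right) 35 \frac{3 - 4}{3 \left(-4\right)} = \left(19 + 4 \left(1 - 3\right)\right) 35 \cdot \frac{1}{3} \left(- \frac{1}{4}\right) \left(-1\right) = \left(19 + 4 \left(-2\right)\right) 35 \cdot \frac{1}{12} = \left(19 - 8\right) 35 \cdot \frac{1}{12} = 11 \cdot 35 \cdot \frac{1}{12} = 385 \cdot \frac{1}{12} = \frac{385}{12}$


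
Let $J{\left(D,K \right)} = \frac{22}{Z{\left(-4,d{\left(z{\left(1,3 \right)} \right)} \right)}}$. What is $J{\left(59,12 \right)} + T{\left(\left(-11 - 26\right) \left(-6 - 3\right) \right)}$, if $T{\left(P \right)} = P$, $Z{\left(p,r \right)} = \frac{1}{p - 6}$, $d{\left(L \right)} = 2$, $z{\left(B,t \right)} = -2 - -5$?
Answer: $113$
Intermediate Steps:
$z{\left(B,t \right)} = 3$ ($z{\left(B,t \right)} = -2 + 5 = 3$)
$Z{\left(p,r \right)} = \frac{1}{-6 + p}$
$J{\left(D,K \right)} = -220$ ($J{\left(D,K \right)} = \frac{22}{\frac{1}{-6 - 4}} = \frac{22}{\frac{1}{-10}} = \frac{22}{- \frac{1}{10}} = 22 \left(-10\right) = -220$)
$J{\left(59,12 \right)} + T{\left(\left(-11 - 26\right) \left(-6 - 3\right) \right)} = -220 + \left(-11 - 26\right) \left(-6 - 3\right) = -220 - -333 = -220 + 333 = 113$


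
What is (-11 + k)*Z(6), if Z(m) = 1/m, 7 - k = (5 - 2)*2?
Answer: -5/3 ≈ -1.6667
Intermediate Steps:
k = 1 (k = 7 - (5 - 2)*2 = 7 - 3*2 = 7 - 1*6 = 7 - 6 = 1)
(-11 + k)*Z(6) = (-11 + 1)/6 = -10*1/6 = -5/3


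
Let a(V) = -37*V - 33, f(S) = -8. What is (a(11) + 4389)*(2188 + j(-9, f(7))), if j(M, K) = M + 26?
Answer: 8707545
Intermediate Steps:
j(M, K) = 26 + M
a(V) = -33 - 37*V
(a(11) + 4389)*(2188 + j(-9, f(7))) = ((-33 - 37*11) + 4389)*(2188 + (26 - 9)) = ((-33 - 407) + 4389)*(2188 + 17) = (-440 + 4389)*2205 = 3949*2205 = 8707545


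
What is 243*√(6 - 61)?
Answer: 243*I*√55 ≈ 1802.1*I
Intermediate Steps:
243*√(6 - 61) = 243*√(-55) = 243*(I*√55) = 243*I*√55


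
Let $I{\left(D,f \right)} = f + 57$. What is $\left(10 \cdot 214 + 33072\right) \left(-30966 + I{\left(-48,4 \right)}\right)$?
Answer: $-1088226860$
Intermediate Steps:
$I{\left(D,f \right)} = 57 + f$
$\left(10 \cdot 214 + 33072\right) \left(-30966 + I{\left(-48,4 \right)}\right) = \left(10 \cdot 214 + 33072\right) \left(-30966 + \left(57 + 4\right)\right) = \left(2140 + 33072\right) \left(-30966 + 61\right) = 35212 \left(-30905\right) = -1088226860$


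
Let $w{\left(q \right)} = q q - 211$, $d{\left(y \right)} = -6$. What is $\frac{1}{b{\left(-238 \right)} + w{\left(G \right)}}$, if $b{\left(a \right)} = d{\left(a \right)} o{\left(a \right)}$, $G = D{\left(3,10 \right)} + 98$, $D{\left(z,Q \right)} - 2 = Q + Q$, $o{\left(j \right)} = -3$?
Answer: $\frac{1}{14207} \approx 7.0388 \cdot 10^{-5}$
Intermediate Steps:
$D{\left(z,Q \right)} = 2 + 2 Q$ ($D{\left(z,Q \right)} = 2 + \left(Q + Q\right) = 2 + 2 Q$)
$G = 120$ ($G = \left(2 + 2 \cdot 10\right) + 98 = \left(2 + 20\right) + 98 = 22 + 98 = 120$)
$w{\left(q \right)} = -211 + q^{2}$ ($w{\left(q \right)} = q^{2} - 211 = -211 + q^{2}$)
$b{\left(a \right)} = 18$ ($b{\left(a \right)} = \left(-6\right) \left(-3\right) = 18$)
$\frac{1}{b{\left(-238 \right)} + w{\left(G \right)}} = \frac{1}{18 - \left(211 - 120^{2}\right)} = \frac{1}{18 + \left(-211 + 14400\right)} = \frac{1}{18 + 14189} = \frac{1}{14207}$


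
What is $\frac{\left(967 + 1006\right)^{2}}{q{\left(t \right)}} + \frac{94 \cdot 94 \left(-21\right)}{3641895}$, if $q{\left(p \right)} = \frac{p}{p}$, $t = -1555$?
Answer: $\frac{4725636698633}{1213965} \approx 3.8927 \cdot 10^{6}$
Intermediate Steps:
$q{\left(p \right)} = 1$
$\frac{\left(967 + 1006\right)^{2}}{q{\left(t \right)}} + \frac{94 \cdot 94 \left(-21\right)}{3641895} = \frac{\left(967 + 1006\right)^{2}}{1} + \frac{94 \cdot 94 \left(-21\right)}{3641895} = 1973^{2} \cdot 1 + 8836 \left(-21\right) \frac{1}{3641895} = 3892729 \cdot 1 - \frac{61852}{1213965} = 3892729 - \frac{61852}{1213965} = \frac{4725636698633}{1213965}$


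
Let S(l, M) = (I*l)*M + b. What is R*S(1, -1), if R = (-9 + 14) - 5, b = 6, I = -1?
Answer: 0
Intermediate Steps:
S(l, M) = 6 - M*l (S(l, M) = (-l)*M + 6 = -M*l + 6 = 6 - M*l)
R = 0 (R = 5 - 5 = 0)
R*S(1, -1) = 0*(6 - 1*(-1)*1) = 0*(6 + 1) = 0*7 = 0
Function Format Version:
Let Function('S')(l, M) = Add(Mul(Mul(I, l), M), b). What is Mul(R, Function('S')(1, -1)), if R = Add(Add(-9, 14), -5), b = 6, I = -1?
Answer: 0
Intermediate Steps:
Function('S')(l, M) = Add(6, Mul(-1, M, l)) (Function('S')(l, M) = Add(Mul(Mul(-1, l), M), 6) = Add(Mul(-1, M, l), 6) = Add(6, Mul(-1, M, l)))
R = 0 (R = Add(5, -5) = 0)
Mul(R, Function('S')(1, -1)) = Mul(0, Add(6, Mul(-1, -1, 1))) = Mul(0, Add(6, 1)) = Mul(0, 7) = 0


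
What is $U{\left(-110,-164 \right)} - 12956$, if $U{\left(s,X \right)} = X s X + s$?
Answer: $-2971626$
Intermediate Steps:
$U{\left(s,X \right)} = s + s X^{2}$ ($U{\left(s,X \right)} = s X^{2} + s = s + s X^{2}$)
$U{\left(-110,-164 \right)} - 12956 = - 110 \left(1 + \left(-164\right)^{2}\right) - 12956 = - 110 \left(1 + 26896\right) - 12956 = \left(-110\right) 26897 - 12956 = -2958670 - 12956 = -2971626$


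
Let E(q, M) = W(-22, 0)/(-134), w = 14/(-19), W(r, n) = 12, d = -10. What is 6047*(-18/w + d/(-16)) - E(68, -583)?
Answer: 568424383/3752 ≈ 1.5150e+5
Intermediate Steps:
w = -14/19 (w = 14*(-1/19) = -14/19 ≈ -0.73684)
E(q, M) = -6/67 (E(q, M) = 12/(-134) = 12*(-1/134) = -6/67)
6047*(-18/w + d/(-16)) - E(68, -583) = 6047*(-18/(-14/19) - 10/(-16)) - 1*(-6/67) = 6047*(-18*(-19/14) - 10*(-1/16)) + 6/67 = 6047*(171/7 + 5/8) + 6/67 = 6047*(1403/56) + 6/67 = 8483941/56 + 6/67 = 568424383/3752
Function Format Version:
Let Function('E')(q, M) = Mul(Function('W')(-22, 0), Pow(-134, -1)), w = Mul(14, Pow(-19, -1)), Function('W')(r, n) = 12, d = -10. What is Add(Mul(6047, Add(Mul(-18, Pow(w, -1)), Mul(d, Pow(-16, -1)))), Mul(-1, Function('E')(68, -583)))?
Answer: Rational(568424383, 3752) ≈ 1.5150e+5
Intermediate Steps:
w = Rational(-14, 19) (w = Mul(14, Rational(-1, 19)) = Rational(-14, 19) ≈ -0.73684)
Function('E')(q, M) = Rational(-6, 67) (Function('E')(q, M) = Mul(12, Pow(-134, -1)) = Mul(12, Rational(-1, 134)) = Rational(-6, 67))
Add(Mul(6047, Add(Mul(-18, Pow(w, -1)), Mul(d, Pow(-16, -1)))), Mul(-1, Function('E')(68, -583))) = Add(Mul(6047, Add(Mul(-18, Pow(Rational(-14, 19), -1)), Mul(-10, Pow(-16, -1)))), Mul(-1, Rational(-6, 67))) = Add(Mul(6047, Add(Mul(-18, Rational(-19, 14)), Mul(-10, Rational(-1, 16)))), Rational(6, 67)) = Add(Mul(6047, Add(Rational(171, 7), Rational(5, 8))), Rational(6, 67)) = Add(Mul(6047, Rational(1403, 56)), Rational(6, 67)) = Add(Rational(8483941, 56), Rational(6, 67)) = Rational(568424383, 3752)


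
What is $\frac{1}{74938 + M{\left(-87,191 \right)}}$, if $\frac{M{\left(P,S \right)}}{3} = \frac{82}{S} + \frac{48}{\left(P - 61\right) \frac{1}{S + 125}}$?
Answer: $\frac{7067}{527423132} \approx 1.3399 \cdot 10^{-5}$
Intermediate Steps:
$M{\left(P,S \right)} = \frac{246}{S} + \frac{144 \left(125 + S\right)}{-61 + P}$ ($M{\left(P,S \right)} = 3 \left(\frac{82}{S} + \frac{48}{\left(P - 61\right) \frac{1}{S + 125}}\right) = 3 \left(\frac{82}{S} + \frac{48}{\left(-61 + P\right) \frac{1}{125 + S}}\right) = 3 \left(\frac{82}{S} + \frac{48}{\frac{1}{125 + S} \left(-61 + P\right)}\right) = 3 \left(\frac{82}{S} + 48 \frac{125 + S}{-61 + P}\right) = 3 \left(\frac{82}{S} + \frac{48 \left(125 + S\right)}{-61 + P}\right) = \frac{246}{S} + \frac{144 \left(125 + S\right)}{-61 + P}$)
$\frac{1}{74938 + M{\left(-87,191 \right)}} = \frac{1}{74938 + \frac{6 \left(-2501 + 24 \cdot 191^{2} + 41 \left(-87\right) + 3000 \cdot 191\right)}{191 \left(-61 - 87\right)}} = \frac{1}{74938 + 6 \cdot \frac{1}{191} \frac{1}{-148} \left(-2501 + 24 \cdot 36481 - 3567 + 573000\right)} = \frac{1}{74938 + 6 \cdot \frac{1}{191} \left(- \frac{1}{148}\right) \left(-2501 + 875544 - 3567 + 573000\right)} = \frac{1}{74938 + 6 \cdot \frac{1}{191} \left(- \frac{1}{148}\right) 1442476} = \frac{1}{74938 - \frac{2163714}{7067}} = \frac{1}{\frac{527423132}{7067}} = \frac{7067}{527423132}$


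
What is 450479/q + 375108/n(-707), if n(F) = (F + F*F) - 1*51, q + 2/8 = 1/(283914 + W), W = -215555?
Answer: -61476594228650464/34115365305 ≈ -1.8020e+6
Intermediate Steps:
q = -68355/273436 (q = -1/4 + 1/(283914 - 215555) = -1/4 + 1/68359 = -68355/273436 ≈ -0.24999)
n(F) = -51 + F + F**2 (n(F) = (F + F**2) - 51 = -51 + F + F**2)
450479/q + 375108/n(-707) = 450479/(-68355/273436) + 375108/(-51 - 707 + (-707)**2) = 450479*(-273436/68355) + 375108/(-51 - 707 + 499849) = -123177175844/68355 + 375108/499091 = -61476594228650464/34115365305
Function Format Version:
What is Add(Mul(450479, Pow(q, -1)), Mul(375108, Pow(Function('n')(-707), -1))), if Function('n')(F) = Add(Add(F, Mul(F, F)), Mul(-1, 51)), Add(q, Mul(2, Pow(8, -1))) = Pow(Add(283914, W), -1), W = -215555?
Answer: Rational(-61476594228650464, 34115365305) ≈ -1.8020e+6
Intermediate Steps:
q = Rational(-68355, 273436) (q = Add(Rational(-1, 4), Pow(Add(283914, -215555), -1)) = Add(Rational(-1, 4), Pow(68359, -1)) = Add(Rational(-1, 4), Rational(1, 68359)) = Rational(-68355, 273436) ≈ -0.24999)
Function('n')(F) = Add(-51, F, Pow(F, 2)) (Function('n')(F) = Add(Add(F, Pow(F, 2)), -51) = Add(-51, F, Pow(F, 2)))
Add(Mul(450479, Pow(q, -1)), Mul(375108, Pow(Function('n')(-707), -1))) = Add(Mul(450479, Pow(Rational(-68355, 273436), -1)), Mul(375108, Pow(Add(-51, -707, Pow(-707, 2)), -1))) = Add(Mul(450479, Rational(-273436, 68355)), Mul(375108, Pow(Add(-51, -707, 499849), -1))) = Add(Rational(-123177175844, 68355), Mul(375108, Pow(499091, -1))) = Add(Rational(-123177175844, 68355), Mul(375108, Rational(1, 499091))) = Add(Rational(-123177175844, 68355), Rational(375108, 499091)) = Rational(-61476594228650464, 34115365305)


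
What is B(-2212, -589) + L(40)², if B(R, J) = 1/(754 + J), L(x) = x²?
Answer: 422400001/165 ≈ 2.5600e+6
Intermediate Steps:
B(-2212, -589) + L(40)² = 1/(754 - 589) + (40²)² = 1/165 + 1600² = 1/165 + 2560000 = 422400001/165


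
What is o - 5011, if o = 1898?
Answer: -3113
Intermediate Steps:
o - 5011 = 1898 - 5011 = -3113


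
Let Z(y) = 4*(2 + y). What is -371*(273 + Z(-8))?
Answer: -92379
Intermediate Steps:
Z(y) = 8 + 4*y
-371*(273 + Z(-8)) = -371*(273 + (8 + 4*(-8))) = -371*(273 + (8 - 32)) = -371*(273 - 24) = -371*249 = -92379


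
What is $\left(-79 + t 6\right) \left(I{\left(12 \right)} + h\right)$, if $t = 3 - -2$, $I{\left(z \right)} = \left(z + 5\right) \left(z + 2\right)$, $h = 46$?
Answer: $-13916$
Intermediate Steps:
$I{\left(z \right)} = \left(2 + z\right) \left(5 + z\right)$ ($I{\left(z \right)} = \left(5 + z\right) \left(2 + z\right) = \left(2 + z\right) \left(5 + z\right)$)
$t = 5$ ($t = 3 + 2 = 5$)
$\left(-79 + t 6\right) \left(I{\left(12 \right)} + h\right) = \left(-79 + 5 \cdot 6\right) \left(\left(10 + 12^{2} + 7 \cdot 12\right) + 46\right) = \left(-79 + 30\right) \left(\left(10 + 144 + 84\right) + 46\right) = - 49 \left(238 + 46\right) = \left(-49\right) 284 = -13916$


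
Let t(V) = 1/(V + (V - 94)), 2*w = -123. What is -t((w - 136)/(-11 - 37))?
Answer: 48/4117 ≈ 0.011659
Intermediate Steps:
w = -123/2 (w = (1/2)*(-123) = -123/2 ≈ -61.500)
t(V) = 1/(-94 + 2*V) (t(V) = 1/(V + (-94 + V)) = 1/(-94 + 2*V))
-t((w - 136)/(-11 - 37)) = -1/(2*(-47 + (-123/2 - 136)/(-11 - 37))) = -1/(2*(-47 - 395/2/(-48))) = -1/(2*(-47 - 395/2*(-1/48))) = -1/(2*(-47 + 395/96)) = -1/(2*(-4117/96)) = -(-96)/(2*4117) = -1*(-48/4117) = 48/4117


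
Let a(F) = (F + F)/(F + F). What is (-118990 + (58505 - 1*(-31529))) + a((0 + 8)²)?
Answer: -28955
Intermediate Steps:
a(F) = 1 (a(F) = (2*F)/((2*F)) = (2*F)*(1/(2*F)) = 1)
(-118990 + (58505 - 1*(-31529))) + a((0 + 8)²) = (-118990 + (58505 - 1*(-31529))) + 1 = (-118990 + (58505 + 31529)) + 1 = (-118990 + 90034) + 1 = -28956 + 1 = -28955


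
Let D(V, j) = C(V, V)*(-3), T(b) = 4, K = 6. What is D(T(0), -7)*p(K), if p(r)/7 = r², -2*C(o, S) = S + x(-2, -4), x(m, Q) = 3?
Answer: 2646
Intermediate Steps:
C(o, S) = -3/2 - S/2 (C(o, S) = -(S + 3)/2 = -(3 + S)/2 = -3/2 - S/2)
D(V, j) = 9/2 + 3*V/2 (D(V, j) = (-3/2 - V/2)*(-3) = 9/2 + 3*V/2)
p(r) = 7*r²
D(T(0), -7)*p(K) = (9/2 + (3/2)*4)*(7*6²) = (9/2 + 6)*(7*36) = (21/2)*252 = 2646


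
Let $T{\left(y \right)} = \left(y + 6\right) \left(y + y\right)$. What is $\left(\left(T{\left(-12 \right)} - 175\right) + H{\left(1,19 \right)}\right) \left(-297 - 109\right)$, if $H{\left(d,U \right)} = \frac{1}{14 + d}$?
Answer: $\frac{188384}{15} \approx 12559.0$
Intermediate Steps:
$T{\left(y \right)} = 2 y \left(6 + y\right)$ ($T{\left(y \right)} = \left(6 + y\right) 2 y = 2 y \left(6 + y\right)$)
$\left(\left(T{\left(-12 \right)} - 175\right) + H{\left(1,19 \right)}\right) \left(-297 - 109\right) = \left(\left(2 \left(-12\right) \left(6 - 12\right) - 175\right) + \frac{1}{14 + 1}\right) \left(-297 - 109\right) = \left(\left(2 \left(-12\right) \left(-6\right) - 175\right) + \frac{1}{15}\right) \left(-406\right) = \left(\left(144 - 175\right) + \frac{1}{15}\right) \left(-406\right) = \left(-31 + \frac{1}{15}\right) \left(-406\right) = \left(- \frac{464}{15}\right) \left(-406\right) = \frac{188384}{15}$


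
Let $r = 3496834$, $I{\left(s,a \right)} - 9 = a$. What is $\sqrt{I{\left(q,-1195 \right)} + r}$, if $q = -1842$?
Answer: $4 \sqrt{218478} \approx 1869.7$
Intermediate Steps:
$I{\left(s,a \right)} = 9 + a$
$\sqrt{I{\left(q,-1195 \right)} + r} = \sqrt{\left(9 - 1195\right) + 3496834} = \sqrt{-1186 + 3496834} = \sqrt{3495648} = 4 \sqrt{218478}$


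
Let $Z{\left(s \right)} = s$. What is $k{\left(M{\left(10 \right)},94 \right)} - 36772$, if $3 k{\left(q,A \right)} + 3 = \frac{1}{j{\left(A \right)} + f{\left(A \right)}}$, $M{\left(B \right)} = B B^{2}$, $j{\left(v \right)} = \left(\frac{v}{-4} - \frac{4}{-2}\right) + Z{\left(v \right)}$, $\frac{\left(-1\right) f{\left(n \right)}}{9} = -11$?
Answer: $- \frac{37839415}{1029} \approx -36773.0$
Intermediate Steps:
$f{\left(n \right)} = 99$ ($f{\left(n \right)} = \left(-9\right) \left(-11\right) = 99$)
$j{\left(v \right)} = 2 + \frac{3 v}{4}$ ($j{\left(v \right)} = \left(\frac{v}{-4} - \frac{4}{-2}\right) + v = \left(v \left(- \frac{1}{4}\right) - -2\right) + v = \left(- \frac{v}{4} + 2\right) + v = \left(2 - \frac{v}{4}\right) + v = 2 + \frac{3 v}{4}$)
$M{\left(B \right)} = B^{3}$
$k{\left(q,A \right)} = -1 + \frac{1}{3 \left(101 + \frac{3 A}{4}\right)}$ ($k{\left(q,A \right)} = -1 + \frac{1}{3 \left(\left(2 + \frac{3 A}{4}\right) + 99\right)} = -1 + \frac{1}{3 \left(101 + \frac{3 A}{4}\right)}$)
$k{\left(M{\left(10 \right)},94 \right)} - 36772 = \frac{-1208 - 846}{3 \left(404 + 3 \cdot 94\right)} - 36772 = \frac{-1208 - 846}{3 \left(404 + 282\right)} - 36772 = \frac{1}{3} \cdot \frac{1}{686} \left(-2054\right) - 36772 = - \frac{1027}{1029} - 36772 = - \frac{37839415}{1029}$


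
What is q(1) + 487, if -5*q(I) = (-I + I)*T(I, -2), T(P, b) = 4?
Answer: 487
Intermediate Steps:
q(I) = 0 (q(I) = -(-I + I)*4/5 = -0*4 = -⅕*0 = 0)
q(1) + 487 = 0 + 487 = 487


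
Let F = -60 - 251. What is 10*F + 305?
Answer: -2805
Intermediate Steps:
F = -311
10*F + 305 = 10*(-311) + 305 = -3110 + 305 = -2805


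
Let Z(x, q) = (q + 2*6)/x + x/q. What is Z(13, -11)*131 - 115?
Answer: -37143/143 ≈ -259.74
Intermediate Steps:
Z(x, q) = x/q + (12 + q)/x (Z(x, q) = (q + 12)/x + x/q = (12 + q)/x + x/q = x/q + (12 + q)/x)
Z(13, -11)*131 - 115 = (12/13 - 11/13 + 13/(-11))*131 - 115 = (12*(1/13) - 11*1/13 + 13*(-1/11))*131 - 115 = (12/13 - 11/13 - 13/11)*131 - 115 = -158/143*131 - 115 = -20698/143 - 115 = -37143/143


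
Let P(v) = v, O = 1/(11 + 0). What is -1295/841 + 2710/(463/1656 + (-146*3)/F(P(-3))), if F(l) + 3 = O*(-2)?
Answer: 121743932765/6723637733 ≈ 18.107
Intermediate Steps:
O = 1/11 ≈ 0.090909
F(l) = -35/11 (F(l) = -3 + (1/11)*(-2) = -3 - 2/11 = -35/11)
-1295/841 + 2710/(463/1656 + (-146*3)/F(P(-3))) = -1295/841 + 2710/(463/1656 + (-146*3)/(-35/11)) = -1295*1/841 + 2710/(463*(1/1656) - 438*(-11/35)) = -1295/841 + 2710/(463/1656 + 4818/35) = -1295/841 + 2710/(7994813/57960) = -1295/841 + 2710*(57960/7994813) = -1295/841 + 157071600/7994813 = 121743932765/6723637733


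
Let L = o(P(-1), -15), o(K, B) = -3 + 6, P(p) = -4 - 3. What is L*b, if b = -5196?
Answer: -15588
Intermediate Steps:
P(p) = -7
o(K, B) = 3
L = 3
L*b = 3*(-5196) = -15588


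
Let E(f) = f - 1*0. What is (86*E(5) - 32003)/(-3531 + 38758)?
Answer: -31573/35227 ≈ -0.89627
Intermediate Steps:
E(f) = f (E(f) = f + 0 = f)
(86*E(5) - 32003)/(-3531 + 38758) = (86*5 - 32003)/(-3531 + 38758) = (430 - 32003)/35227 = -31573*1/35227 = -31573/35227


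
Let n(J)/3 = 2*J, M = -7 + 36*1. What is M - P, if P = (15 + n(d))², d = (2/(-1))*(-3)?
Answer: -2572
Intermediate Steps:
d = 6 (d = (2*(-1))*(-3) = -2*(-3) = 6)
M = 29 (M = -7 + 36 = 29)
n(J) = 6*J (n(J) = 3*(2*J) = 6*J)
P = 2601 (P = (15 + 6*6)² = (15 + 36)² = 51² = 2601)
M - P = 29 - 1*2601 = 29 - 2601 = -2572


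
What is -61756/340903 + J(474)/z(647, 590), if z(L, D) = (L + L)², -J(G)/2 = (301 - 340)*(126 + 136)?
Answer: -24109943977/142705063927 ≈ -0.16895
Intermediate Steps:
J(G) = 20436 (J(G) = -2*(301 - 340)*(126 + 136) = -(-78)*262 = -2*(-10218) = 20436)
z(L, D) = 4*L² (z(L, D) = (2*L)² = 4*L²)
-61756/340903 + J(474)/z(647, 590) = -61756/340903 + 20436/((4*647²)) = -61756*1/340903 + 20436/((4*418609)) = -61756/340903 + 20436/1674436 = -61756/340903 + 20436*(1/1674436) = -61756/340903 + 5109/418609 = -24109943977/142705063927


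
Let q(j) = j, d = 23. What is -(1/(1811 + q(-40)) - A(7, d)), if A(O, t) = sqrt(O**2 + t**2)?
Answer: -1/1771 + 17*sqrt(2) ≈ 24.041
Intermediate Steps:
-(1/(1811 + q(-40)) - A(7, d)) = -(1/(1811 - 40) - sqrt(7**2 + 23**2)) = -(1/1771 - sqrt(49 + 529)) = -(1/1771 - sqrt(578)) = -(1/1771 - 17*sqrt(2)) = -1/1771 + 17*sqrt(2)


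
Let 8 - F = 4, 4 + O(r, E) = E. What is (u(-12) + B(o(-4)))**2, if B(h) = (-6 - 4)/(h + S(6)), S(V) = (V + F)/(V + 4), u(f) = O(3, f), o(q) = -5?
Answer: 729/4 ≈ 182.25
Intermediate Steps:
O(r, E) = -4 + E
F = 4 (F = 8 - 1*4 = 8 - 4 = 4)
u(f) = -4 + f
S(V) = 1 (S(V) = (V + 4)/(V + 4) = (4 + V)/(4 + V) = 1)
B(h) = -10/(1 + h) (B(h) = (-6 - 4)/(h + 1) = -10/(1 + h))
(u(-12) + B(o(-4)))**2 = ((-4 - 12) - 10/(1 - 5))**2 = (-16 - 10/(-4))**2 = (-16 - 10*(-1/4))**2 = (-16 + 5/2)**2 = (-27/2)**2 = 729/4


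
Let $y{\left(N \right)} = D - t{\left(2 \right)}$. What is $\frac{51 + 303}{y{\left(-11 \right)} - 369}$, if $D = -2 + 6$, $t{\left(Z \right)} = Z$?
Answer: $- \frac{354}{367} \approx -0.96458$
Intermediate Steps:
$D = 4$
$y{\left(N \right)} = 2$ ($y{\left(N \right)} = 4 - 2 = 2$)
$\frac{51 + 303}{y{\left(-11 \right)} - 369} = \frac{51 + 303}{2 - 369} = \frac{354}{-367} = 354 \left(- \frac{1}{367}\right) = - \frac{354}{367}$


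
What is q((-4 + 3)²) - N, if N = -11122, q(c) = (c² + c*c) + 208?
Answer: 11332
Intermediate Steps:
q(c) = 208 + 2*c² (q(c) = (c² + c²) + 208 = 2*c² + 208 = 208 + 2*c²)
q((-4 + 3)²) - N = (208 + 2*((-4 + 3)²)²) - 1*(-11122) = (208 + 2*((-1)²)²) + 11122 = (208 + 2*1²) + 11122 = (208 + 2*1) + 11122 = (208 + 2) + 11122 = 210 + 11122 = 11332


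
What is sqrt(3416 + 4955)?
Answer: sqrt(8371) ≈ 91.493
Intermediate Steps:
sqrt(3416 + 4955) = sqrt(8371)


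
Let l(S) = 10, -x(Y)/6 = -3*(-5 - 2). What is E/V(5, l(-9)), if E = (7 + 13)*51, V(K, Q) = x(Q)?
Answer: -170/21 ≈ -8.0952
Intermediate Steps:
x(Y) = -126 (x(Y) = -(-18)*(-5 - 2) = -(-18)*(-7) = -6*21 = -126)
V(K, Q) = -126
E = 1020 (E = 20*51 = 1020)
E/V(5, l(-9)) = 1020/(-126) = 1020*(-1/126) = -170/21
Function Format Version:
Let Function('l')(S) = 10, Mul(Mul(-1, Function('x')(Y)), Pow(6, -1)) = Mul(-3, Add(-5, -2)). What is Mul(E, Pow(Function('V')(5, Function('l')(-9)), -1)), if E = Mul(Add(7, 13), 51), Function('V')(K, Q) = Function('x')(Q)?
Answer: Rational(-170, 21) ≈ -8.0952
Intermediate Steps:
Function('x')(Y) = -126 (Function('x')(Y) = Mul(-6, Mul(-3, Add(-5, -2))) = Mul(-6, Mul(-3, -7)) = Mul(-6, 21) = -126)
Function('V')(K, Q) = -126
E = 1020 (E = Mul(20, 51) = 1020)
Mul(E, Pow(Function('V')(5, Function('l')(-9)), -1)) = Mul(1020, Pow(-126, -1)) = Mul(1020, Rational(-1, 126)) = Rational(-170, 21)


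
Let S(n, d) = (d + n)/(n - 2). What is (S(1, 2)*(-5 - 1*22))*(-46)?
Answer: -3726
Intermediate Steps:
S(n, d) = (d + n)/(-2 + n)
(S(1, 2)*(-5 - 1*22))*(-46) = (((2 + 1)/(-2 + 1))*(-5 - 1*22))*(-46) = ((3/(-1))*(-5 - 22))*(-46) = (-1*3*(-27))*(-46) = -3*(-27)*(-46) = 81*(-46) = -3726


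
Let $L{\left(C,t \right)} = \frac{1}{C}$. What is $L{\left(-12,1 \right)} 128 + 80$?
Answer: $\frac{208}{3} \approx 69.333$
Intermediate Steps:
$L{\left(-12,1 \right)} 128 + 80 = \frac{1}{-12} \cdot 128 + 80 = \left(- \frac{1}{12}\right) 128 + 80 = - \frac{32}{3} + 80 = \frac{208}{3}$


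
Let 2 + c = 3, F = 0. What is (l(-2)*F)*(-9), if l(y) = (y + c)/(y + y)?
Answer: 0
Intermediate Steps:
c = 1 (c = -2 + 3 = 1)
l(y) = (1 + y)/(2*y) (l(y) = (y + 1)/(y + y) = (1 + y)/((2*y)) = (1 + y)*(1/(2*y)) = (1 + y)/(2*y))
(l(-2)*F)*(-9) = (((½)*(1 - 2)/(-2))*0)*(-9) = (((½)*(-½)*(-1))*0)*(-9) = ((¼)*0)*(-9) = 0*(-9) = 0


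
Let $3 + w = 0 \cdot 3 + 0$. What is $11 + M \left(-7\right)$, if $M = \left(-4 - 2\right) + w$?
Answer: $74$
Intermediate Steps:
$w = -3$ ($w = -3 + \left(0 \cdot 3 + 0\right) = -3 + \left(0 + 0\right) = -3 + 0 = -3$)
$M = -9$ ($M = \left(-4 - 2\right) - 3 = -6 - 3 = -9$)
$11 + M \left(-7\right) = 11 - -63 = 11 + 63 = 74$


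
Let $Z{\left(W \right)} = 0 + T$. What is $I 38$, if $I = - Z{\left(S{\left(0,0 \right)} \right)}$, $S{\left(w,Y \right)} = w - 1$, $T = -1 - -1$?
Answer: $0$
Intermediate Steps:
$T = 0$ ($T = -1 + 1 = 0$)
$S{\left(w,Y \right)} = -1 + w$
$Z{\left(W \right)} = 0$ ($Z{\left(W \right)} = 0 + 0 = 0$)
$I = 0$ ($I = \left(-1\right) 0 = 0$)
$I 38 = 0 \cdot 38 = 0$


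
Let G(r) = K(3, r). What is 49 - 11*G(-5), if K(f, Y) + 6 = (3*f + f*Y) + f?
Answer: 148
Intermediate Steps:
K(f, Y) = -6 + 4*f + Y*f (K(f, Y) = -6 + ((3*f + f*Y) + f) = -6 + ((3*f + Y*f) + f) = -6 + (4*f + Y*f) = -6 + 4*f + Y*f)
G(r) = 6 + 3*r (G(r) = -6 + 4*3 + r*3 = -6 + 12 + 3*r = 6 + 3*r)
49 - 11*G(-5) = 49 - 11*(6 + 3*(-5)) = 49 - 11*(6 - 15) = 49 - 11*(-9) = 49 + 99 = 148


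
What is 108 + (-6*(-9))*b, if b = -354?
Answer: -19008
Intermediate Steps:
108 + (-6*(-9))*b = 108 - 6*(-9)*(-354) = 108 + 54*(-354) = 108 - 19116 = -19008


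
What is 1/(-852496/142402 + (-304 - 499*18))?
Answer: -71201/661598734 ≈ -0.00010762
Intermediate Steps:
1/(-852496/142402 + (-304 - 499*18)) = 1/(-852496*1/142402 + (-304 - 8982)) = 1/(-426248/71201 - 9286) = 1/(-661598734/71201) = -71201/661598734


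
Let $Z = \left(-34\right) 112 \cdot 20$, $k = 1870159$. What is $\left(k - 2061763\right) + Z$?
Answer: $-267764$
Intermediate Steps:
$Z = -76160$ ($Z = \left(-3808\right) 20 = -76160$)
$\left(k - 2061763\right) + Z = \left(1870159 - 2061763\right) - 76160 = -191604 - 76160 = -267764$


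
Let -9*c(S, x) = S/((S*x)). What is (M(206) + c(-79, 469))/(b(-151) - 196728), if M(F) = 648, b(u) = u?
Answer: -2735207/831026259 ≈ -0.0032914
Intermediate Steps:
c(S, x) = -1/(9*x) (c(S, x) = -S/(9*(S*x)) = -S*1/(S*x)/9 = -1/(9*x))
(M(206) + c(-79, 469))/(b(-151) - 196728) = (648 - ⅑/469)/(-151 - 196728) = (648 - ⅑*1/469)/(-196879) = (648 - 1/4221)*(-1/196879) = (2735207/4221)*(-1/196879) = -2735207/831026259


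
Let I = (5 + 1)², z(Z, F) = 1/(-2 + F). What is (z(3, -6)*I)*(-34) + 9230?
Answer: 9383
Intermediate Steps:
I = 36 (I = 6² = 36)
(z(3, -6)*I)*(-34) + 9230 = (36/(-2 - 6))*(-34) + 9230 = (36/(-8))*(-34) + 9230 = -⅛*36*(-34) + 9230 = -9/2*(-34) + 9230 = 153 + 9230 = 9383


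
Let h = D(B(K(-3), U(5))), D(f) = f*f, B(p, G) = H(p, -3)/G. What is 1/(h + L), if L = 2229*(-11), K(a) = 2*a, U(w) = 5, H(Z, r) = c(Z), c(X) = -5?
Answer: -1/24518 ≈ -4.0786e-5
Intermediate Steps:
H(Z, r) = -5
B(p, G) = -5/G
D(f) = f²
L = -24519
h = 1 (h = (-5/5)² = (-5*⅕)² = (-1)² = 1)
1/(h + L) = 1/(1 - 24519) = 1/(-24518) = -1/24518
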